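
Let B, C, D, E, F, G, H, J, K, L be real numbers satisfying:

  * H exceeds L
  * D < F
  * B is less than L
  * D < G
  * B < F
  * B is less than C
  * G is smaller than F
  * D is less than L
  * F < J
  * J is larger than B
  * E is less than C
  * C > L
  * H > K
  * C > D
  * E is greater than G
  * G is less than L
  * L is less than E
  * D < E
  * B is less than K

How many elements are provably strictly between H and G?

Chaining upward from G reaches: L, E, C, F, J.
Chaining downward from H reaches: D, B, L, K.
Strictly between G and H are those in both lists: L — 1 element.

1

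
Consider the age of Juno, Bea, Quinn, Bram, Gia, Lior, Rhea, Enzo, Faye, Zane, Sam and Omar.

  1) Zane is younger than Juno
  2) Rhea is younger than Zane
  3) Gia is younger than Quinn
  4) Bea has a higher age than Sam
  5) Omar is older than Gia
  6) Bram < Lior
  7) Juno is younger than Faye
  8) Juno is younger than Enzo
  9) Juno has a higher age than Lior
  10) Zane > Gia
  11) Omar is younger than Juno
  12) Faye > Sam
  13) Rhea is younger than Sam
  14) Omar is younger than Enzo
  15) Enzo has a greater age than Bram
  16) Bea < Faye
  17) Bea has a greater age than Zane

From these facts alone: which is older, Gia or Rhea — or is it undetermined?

Following every chain through Gia: above Gia we get Omar, Zane, Juno, Enzo, Bea, Quinn, Faye.
Rhea is not reached, and no chain runs the other way from Rhea to Gia.
So the given relations leave the order of Gia and Rhea undetermined.

undetermined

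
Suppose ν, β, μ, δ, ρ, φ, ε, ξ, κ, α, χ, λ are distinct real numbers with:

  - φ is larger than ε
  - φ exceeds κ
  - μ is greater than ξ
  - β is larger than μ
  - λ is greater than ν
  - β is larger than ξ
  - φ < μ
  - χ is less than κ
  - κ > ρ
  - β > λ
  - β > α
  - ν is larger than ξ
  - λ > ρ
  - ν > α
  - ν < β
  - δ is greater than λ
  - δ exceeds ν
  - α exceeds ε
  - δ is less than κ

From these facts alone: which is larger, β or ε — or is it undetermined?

β

The relevant relations are ε < α; α < ν; ν < λ; λ < δ; δ < κ; κ < φ; φ < μ; μ < β.
Together: ε < α < ν < λ < δ < κ < φ < μ < β.
So β is larger.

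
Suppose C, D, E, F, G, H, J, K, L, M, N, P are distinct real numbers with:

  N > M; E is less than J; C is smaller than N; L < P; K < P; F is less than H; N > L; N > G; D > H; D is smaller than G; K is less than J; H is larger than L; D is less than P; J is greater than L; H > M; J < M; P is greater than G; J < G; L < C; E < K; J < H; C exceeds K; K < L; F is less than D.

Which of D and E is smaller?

Link the given pairs in sequence: E < K; K < L; L < J; J < M; M < H; H < D.
Together: E < K < L < J < M < H < D.
So E < D; E is the smaller of the two.

E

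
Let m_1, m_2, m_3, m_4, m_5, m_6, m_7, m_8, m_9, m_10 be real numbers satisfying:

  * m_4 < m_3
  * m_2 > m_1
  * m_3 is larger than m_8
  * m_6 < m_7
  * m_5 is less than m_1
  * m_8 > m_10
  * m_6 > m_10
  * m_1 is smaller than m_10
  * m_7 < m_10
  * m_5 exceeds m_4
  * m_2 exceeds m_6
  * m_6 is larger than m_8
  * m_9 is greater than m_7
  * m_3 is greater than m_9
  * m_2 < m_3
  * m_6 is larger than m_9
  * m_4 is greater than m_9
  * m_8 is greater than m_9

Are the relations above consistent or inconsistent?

We have m_6 < m_7 stated directly, yet also m_7 < m_9 < m_4 < m_5 < m_1 < m_10 < m_8 < m_6 by chaining the others — so m_7 < m_6. Contradiction.

inconsistent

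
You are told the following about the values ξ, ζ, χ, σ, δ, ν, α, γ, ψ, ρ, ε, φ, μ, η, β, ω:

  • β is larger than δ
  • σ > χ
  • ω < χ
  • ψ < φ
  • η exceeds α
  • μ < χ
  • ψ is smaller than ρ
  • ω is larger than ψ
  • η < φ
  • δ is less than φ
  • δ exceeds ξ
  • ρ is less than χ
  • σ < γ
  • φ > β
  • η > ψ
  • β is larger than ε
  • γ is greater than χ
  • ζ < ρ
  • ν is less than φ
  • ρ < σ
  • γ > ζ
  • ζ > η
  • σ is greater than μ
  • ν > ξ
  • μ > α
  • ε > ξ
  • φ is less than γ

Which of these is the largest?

γ

ξ is not greatest since ξ < δ; α is not greatest since α < μ; ψ is not greatest since ψ < ρ; ν is not greatest since ν < φ; η is not greatest since η < φ; μ is not greatest since μ < χ; ε is not greatest since ε < β; ζ is not greatest since ζ < γ; ω is not greatest since ω < χ; δ is not greatest since δ < β; β is not greatest since β < φ; ρ is not greatest since ρ < σ; φ is not greatest since φ < γ; χ is not greatest since χ < σ; σ is not greatest since σ < γ.
Only γ has nothing above it, so γ is the largest.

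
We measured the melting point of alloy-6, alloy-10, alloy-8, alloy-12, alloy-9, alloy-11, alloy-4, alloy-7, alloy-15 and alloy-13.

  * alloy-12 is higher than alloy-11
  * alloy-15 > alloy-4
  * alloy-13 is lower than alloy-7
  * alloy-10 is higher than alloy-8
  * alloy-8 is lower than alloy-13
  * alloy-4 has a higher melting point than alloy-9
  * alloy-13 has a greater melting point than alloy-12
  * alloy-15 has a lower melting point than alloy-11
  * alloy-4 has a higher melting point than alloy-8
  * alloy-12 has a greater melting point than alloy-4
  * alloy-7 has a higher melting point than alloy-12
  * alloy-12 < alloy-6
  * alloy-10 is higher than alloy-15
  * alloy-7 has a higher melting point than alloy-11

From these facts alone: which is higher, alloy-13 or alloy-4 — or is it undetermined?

Following the relations from alloy-4: alloy-4 < alloy-15 < alloy-11 < alloy-12 < alloy-13.
So alloy-13 is higher.

alloy-13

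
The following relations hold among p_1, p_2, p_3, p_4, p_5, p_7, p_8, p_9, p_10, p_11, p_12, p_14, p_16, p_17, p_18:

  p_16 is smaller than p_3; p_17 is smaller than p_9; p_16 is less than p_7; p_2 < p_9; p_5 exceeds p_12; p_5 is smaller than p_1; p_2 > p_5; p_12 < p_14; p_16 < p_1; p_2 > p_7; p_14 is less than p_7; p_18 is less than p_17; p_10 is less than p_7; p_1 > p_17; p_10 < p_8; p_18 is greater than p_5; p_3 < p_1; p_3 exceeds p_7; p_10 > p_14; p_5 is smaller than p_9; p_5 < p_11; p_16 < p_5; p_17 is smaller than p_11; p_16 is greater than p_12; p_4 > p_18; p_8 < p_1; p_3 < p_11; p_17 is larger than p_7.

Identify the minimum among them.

p_12

p_14 is not least since p_12 < p_14; p_16 is not least since p_12 < p_16; p_10 is not least since p_14 < p_10; p_5 is not least since p_16 < p_5; p_7 is not least since p_16 < p_7; p_18 is not least since p_5 < p_18; p_8 is not least since p_10 < p_8; p_3 is not least since p_16 < p_3; p_2 is not least since p_5 < p_2; p_17 is not least since p_7 < p_17; p_11 is not least since p_5 < p_11; p_4 is not least since p_18 < p_4; p_9 is not least since p_2 < p_9; p_1 is not least since p_16 < p_1.
Only p_12 has nothing below it, so p_12 is the minimum.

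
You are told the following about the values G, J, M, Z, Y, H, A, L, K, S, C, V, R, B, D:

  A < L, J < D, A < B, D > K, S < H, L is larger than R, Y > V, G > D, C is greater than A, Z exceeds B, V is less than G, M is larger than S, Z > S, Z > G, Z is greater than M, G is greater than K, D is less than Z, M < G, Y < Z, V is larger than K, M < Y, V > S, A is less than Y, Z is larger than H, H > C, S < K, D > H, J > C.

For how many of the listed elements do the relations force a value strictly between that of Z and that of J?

Chaining upward from J reaches: D, G.
Chaining downward from Z reaches: S, A, K, C, B, M, V, H, D, Y, G.
Strictly between J and Z are those in both lists: D, G — 2 elements.

2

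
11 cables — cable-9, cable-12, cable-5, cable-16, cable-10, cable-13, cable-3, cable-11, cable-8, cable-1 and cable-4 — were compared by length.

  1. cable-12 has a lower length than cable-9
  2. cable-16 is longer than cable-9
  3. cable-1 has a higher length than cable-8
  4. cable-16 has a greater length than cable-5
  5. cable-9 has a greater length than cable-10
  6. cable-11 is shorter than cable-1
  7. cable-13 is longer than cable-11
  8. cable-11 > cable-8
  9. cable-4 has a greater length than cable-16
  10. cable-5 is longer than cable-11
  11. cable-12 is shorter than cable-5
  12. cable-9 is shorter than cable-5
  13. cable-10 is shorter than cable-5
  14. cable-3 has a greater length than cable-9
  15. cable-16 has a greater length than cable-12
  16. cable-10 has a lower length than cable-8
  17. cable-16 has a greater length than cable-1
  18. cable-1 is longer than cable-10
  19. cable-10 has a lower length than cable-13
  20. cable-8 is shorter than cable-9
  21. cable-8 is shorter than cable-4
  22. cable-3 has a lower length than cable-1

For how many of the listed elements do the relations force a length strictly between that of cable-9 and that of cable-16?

3

The relations place cable-9 below cable-16. An element lies strictly between them when it is forced above cable-9 and also forced below cable-16.
Above cable-9: {cable-3, cable-5, cable-1, cable-4}. Below cable-16: {cable-10, cable-8, cable-11, cable-12, cable-3, cable-5, cable-1}.
Intersection: {cable-3, cable-5, cable-1} — 3.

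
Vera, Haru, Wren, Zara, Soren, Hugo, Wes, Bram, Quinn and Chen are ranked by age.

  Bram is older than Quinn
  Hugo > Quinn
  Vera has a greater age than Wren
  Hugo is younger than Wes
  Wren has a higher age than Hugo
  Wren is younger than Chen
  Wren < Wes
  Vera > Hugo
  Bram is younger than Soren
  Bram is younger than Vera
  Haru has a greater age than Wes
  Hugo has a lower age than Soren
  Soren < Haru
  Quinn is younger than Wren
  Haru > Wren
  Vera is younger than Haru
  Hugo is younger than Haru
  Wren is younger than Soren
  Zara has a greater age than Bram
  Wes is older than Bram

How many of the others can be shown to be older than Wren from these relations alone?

5

The elements the relations force above Wren are Chen, Wes, Soren, Vera, Haru — no chain reaches any other.
That is 5.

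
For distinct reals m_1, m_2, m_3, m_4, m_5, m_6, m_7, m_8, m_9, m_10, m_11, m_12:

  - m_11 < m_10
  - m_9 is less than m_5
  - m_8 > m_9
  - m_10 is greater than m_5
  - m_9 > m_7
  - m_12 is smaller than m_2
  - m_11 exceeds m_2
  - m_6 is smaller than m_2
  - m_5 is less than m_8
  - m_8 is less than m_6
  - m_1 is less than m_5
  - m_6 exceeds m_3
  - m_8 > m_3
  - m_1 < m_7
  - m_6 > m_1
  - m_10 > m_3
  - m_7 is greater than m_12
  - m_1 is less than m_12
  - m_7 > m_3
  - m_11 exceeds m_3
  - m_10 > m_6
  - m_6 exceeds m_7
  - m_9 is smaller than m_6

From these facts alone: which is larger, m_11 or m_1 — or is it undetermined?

m_1 < m_12 and m_12 < m_7 give m_1 < m_7.
With m_7 < m_9: m_1 < m_12 < m_7 < m_9.
Then m_9 < m_5 extends the chain to m_5.
With m_5 < m_8: m_1 < m_12 < m_7 < m_9 < m_5 < m_8.
Then m_8 < m_6 extends the chain to m_6.
With m_6 < m_2: m_1 < m_12 < m_7 < m_9 < m_5 < m_8 < m_6 < m_2.
With m_2 < m_11: m_1 < m_12 < m_7 < m_9 < m_5 < m_8 < m_6 < m_2 < m_11.
So m_11 is larger.

m_11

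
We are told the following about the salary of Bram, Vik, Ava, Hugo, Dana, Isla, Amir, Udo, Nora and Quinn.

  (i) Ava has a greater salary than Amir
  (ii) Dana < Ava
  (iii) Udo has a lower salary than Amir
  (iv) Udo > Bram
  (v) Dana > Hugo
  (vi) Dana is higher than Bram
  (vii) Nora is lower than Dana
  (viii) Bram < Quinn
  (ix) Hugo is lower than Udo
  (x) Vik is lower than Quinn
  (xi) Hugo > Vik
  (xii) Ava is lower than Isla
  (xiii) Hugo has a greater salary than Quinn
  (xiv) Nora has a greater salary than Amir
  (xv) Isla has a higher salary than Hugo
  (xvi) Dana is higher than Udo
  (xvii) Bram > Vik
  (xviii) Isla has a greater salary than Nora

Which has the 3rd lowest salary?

Quinn

Piecing the relations together gives one ordering: Vik < Bram < Quinn < Hugo < Udo < Amir < Nora < Dana < Ava < Isla.
The 3rd smallest is Quinn.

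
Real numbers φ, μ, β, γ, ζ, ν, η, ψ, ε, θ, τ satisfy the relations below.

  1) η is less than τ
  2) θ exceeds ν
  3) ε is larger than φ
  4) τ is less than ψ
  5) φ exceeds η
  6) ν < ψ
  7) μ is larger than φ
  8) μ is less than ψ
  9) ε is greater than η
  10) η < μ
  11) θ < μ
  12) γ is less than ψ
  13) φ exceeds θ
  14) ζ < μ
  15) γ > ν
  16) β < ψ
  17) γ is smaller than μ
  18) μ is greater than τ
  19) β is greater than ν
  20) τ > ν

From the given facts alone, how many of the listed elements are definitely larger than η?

Directly above η: φ, τ, ε, μ.
One step further: ψ (5 so far).
No other element is forced above η by the given relations, so the count is 5.

5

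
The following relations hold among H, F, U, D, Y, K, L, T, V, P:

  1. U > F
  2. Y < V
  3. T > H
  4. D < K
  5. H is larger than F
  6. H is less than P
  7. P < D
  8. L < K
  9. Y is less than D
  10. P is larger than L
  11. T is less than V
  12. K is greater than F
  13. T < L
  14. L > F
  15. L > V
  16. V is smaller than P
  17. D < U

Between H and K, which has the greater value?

K

H < T and T < V give H < V.
Then V < L extends the chain to L.
Then L < P extends the chain to P.
Then P < D extends the chain to D.
Then D < K extends the chain to K.
So H < K; K is the larger of the two.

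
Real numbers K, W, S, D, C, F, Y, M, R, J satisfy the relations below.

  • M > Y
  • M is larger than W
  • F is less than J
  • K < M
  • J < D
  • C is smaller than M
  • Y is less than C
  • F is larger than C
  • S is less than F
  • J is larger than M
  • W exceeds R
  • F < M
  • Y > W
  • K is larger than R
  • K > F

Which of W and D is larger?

Chaining the given relations: W < Y < C < F < K < M < J < D.
So W < D; D is the larger of the two.

D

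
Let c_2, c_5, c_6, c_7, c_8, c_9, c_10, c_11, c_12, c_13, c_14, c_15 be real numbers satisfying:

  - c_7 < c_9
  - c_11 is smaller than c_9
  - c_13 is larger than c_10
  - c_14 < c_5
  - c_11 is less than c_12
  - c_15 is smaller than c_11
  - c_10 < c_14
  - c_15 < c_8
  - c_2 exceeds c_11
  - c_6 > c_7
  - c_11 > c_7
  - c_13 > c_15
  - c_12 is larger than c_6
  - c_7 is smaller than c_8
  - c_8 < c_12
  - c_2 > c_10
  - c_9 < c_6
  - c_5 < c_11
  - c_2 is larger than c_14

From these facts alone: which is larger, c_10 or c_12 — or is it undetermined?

c_12

c_10 < c_14 < c_5 < c_11 < c_9 < c_6 < c_12, by transitivity through c_14, c_5, c_11, c_9, c_6.
So c_12 is larger.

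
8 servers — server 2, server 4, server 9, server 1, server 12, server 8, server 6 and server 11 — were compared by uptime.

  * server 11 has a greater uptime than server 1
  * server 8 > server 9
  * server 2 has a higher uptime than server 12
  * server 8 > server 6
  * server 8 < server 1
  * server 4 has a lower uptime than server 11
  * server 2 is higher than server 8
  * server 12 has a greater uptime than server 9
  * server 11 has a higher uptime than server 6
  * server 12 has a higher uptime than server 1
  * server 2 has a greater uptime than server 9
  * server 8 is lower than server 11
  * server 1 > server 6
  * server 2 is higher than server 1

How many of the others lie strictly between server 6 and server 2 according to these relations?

3

Chaining upward from server 6 reaches: server 8, server 1, server 12, server 11.
Chaining downward from server 2 reaches: server 9, server 8, server 1, server 12.
Strictly between server 6 and server 2 are those in both lists: server 8, server 1, server 12 — 3 elements.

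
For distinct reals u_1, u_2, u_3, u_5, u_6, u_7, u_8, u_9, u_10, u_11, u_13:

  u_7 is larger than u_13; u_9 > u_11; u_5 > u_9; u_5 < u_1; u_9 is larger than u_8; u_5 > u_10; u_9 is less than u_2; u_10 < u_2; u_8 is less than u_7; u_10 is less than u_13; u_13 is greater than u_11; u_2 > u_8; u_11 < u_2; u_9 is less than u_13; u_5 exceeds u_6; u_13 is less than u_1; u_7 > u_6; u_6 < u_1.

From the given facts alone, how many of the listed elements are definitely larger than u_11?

Directly above u_11: u_9, u_13, u_2.
One step further: u_7, u_5, u_1 (6 so far).
No other element is forced above u_11 by the given relations, so the count is 6.

6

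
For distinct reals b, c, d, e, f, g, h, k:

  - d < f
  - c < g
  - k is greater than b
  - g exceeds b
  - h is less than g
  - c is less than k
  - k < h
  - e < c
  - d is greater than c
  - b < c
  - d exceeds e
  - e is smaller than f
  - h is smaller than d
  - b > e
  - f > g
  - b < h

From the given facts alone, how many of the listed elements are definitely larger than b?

From b the given relations immediately reach c, k, h, g.
From those, d, f — 6 in total.
No other element is forced above b by the given relations, so the count is 6.

6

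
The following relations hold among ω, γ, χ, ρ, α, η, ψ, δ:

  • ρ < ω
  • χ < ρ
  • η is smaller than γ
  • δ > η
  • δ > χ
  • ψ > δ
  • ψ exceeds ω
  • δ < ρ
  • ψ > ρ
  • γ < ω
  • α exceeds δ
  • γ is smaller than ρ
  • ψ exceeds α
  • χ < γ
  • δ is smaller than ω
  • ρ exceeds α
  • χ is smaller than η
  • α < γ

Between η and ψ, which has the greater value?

Chaining the given relations: η < δ < α < γ < ρ < ω < ψ.
So η < ψ; ψ is the larger of the two.

ψ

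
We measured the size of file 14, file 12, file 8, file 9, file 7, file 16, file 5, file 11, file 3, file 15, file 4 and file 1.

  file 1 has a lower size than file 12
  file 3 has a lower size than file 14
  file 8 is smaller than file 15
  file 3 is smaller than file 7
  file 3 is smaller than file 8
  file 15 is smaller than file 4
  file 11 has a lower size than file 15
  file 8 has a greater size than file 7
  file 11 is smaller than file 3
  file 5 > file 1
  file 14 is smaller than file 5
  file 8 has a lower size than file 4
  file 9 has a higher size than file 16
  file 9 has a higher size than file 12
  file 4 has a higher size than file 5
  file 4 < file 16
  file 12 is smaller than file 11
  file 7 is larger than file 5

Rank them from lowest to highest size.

file 1 < file 12 < file 11 < file 3 < file 14 < file 5 < file 7 < file 8 < file 15 < file 4 < file 16 < file 9

Each adjacent pair is fixed by a given relation: file 1 < file 12; file 12 < file 11; file 11 < file 3; file 3 < file 14; file 14 < file 5; file 5 < file 7; file 7 < file 8; file 8 < file 15; file 15 < file 4; file 4 < file 16; file 16 < file 9. Chaining them end to end gives the full order.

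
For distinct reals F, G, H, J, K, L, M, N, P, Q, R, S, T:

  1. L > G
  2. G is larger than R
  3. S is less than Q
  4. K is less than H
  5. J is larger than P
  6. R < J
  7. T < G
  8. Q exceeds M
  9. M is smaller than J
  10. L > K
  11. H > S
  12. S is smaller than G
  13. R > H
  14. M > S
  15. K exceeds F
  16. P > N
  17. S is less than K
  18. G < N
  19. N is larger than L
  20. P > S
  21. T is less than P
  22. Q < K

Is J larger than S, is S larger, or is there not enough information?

Following the relations from S: S < M < Q < K < H < R < G < L < N < P < J.
So J is larger.

J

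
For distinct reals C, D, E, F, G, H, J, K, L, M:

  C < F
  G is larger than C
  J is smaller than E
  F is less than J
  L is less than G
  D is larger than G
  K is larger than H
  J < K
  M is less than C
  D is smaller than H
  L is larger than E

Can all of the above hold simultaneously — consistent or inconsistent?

The single ordering M < C < F < J < E < L < G < D < H < K satisfies every listed relation, so no contradiction arises.

consistent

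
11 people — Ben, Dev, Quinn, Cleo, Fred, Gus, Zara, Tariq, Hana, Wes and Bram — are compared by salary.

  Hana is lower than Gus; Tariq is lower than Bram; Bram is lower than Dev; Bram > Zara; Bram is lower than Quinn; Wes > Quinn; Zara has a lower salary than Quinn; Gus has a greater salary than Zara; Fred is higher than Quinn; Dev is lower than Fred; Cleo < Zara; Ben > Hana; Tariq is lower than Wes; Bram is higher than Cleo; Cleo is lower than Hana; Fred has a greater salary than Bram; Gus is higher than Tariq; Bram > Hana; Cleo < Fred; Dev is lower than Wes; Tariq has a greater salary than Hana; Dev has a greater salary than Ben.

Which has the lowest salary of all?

Cleo

Chaining upward from Cleo: directly above it, Hana, Zara, Bram, Fred; then Tariq, Ben, Dev, Quinn, Gus; then Wes.
That covers every other element, and nothing is given below Cleo, so Cleo is the lowest salary.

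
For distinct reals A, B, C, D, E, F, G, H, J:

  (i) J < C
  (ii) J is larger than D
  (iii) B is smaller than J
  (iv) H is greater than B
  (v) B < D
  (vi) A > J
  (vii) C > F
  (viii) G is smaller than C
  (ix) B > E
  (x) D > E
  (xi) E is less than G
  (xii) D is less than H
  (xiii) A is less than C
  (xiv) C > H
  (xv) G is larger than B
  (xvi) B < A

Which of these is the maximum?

C

E is not greatest since E < D; F is not greatest since F < C; B is not greatest since B < H; D is not greatest since D < H; H is not greatest since H < C; G is not greatest since G < C; J is not greatest since J < C; A is not greatest since A < C.
Only C has nothing above it, so C is the maximum.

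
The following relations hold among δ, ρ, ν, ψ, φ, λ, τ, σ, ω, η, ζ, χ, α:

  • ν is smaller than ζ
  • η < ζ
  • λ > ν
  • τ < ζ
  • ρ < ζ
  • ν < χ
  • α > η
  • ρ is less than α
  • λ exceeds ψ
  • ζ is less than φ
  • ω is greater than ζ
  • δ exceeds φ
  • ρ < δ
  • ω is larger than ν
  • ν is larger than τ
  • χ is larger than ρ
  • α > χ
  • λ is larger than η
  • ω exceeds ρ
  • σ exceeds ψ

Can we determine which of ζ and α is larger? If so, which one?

undetermined

Following every chain through ζ: above ζ we get ω, φ, δ; below ζ we get η, ρ, τ, ν.
α is not reached, and no chain runs the other way from α to ζ.
So the given relations leave the order of ζ and α undetermined.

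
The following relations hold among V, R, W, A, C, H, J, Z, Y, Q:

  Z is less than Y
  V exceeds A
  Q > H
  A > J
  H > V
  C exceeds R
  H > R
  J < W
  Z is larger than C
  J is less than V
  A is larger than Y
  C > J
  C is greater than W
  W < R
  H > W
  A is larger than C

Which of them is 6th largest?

Z

The consecutive relations fix a unique order: J < W < R < C < Z < Y < A < V < H < Q.
The 6th largest is Z.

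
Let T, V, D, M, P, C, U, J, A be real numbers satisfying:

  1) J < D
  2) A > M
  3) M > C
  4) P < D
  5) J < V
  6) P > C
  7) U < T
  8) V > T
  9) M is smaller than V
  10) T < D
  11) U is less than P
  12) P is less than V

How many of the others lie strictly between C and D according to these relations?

The relations place C below D. An element lies strictly between them when it is forced above C and also forced below D.
Above C: {M, A, P, V}. Below D: {U, P, T, J}.
Intersection: {P} — 1.

1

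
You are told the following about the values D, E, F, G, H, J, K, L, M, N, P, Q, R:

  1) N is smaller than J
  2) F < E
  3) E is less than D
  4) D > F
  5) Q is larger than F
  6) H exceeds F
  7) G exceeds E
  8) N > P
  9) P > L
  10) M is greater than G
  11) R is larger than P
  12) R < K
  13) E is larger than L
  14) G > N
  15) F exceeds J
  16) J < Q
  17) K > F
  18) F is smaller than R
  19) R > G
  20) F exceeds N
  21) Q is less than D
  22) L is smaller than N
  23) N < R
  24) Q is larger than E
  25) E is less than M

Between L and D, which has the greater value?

D

The relevant relations are L < P; P < N; N < J; J < F; F < E; E < Q; Q < D.
Chaining these gives L < P < N < J < F < E < Q < D.
So L < D; D is the larger of the two.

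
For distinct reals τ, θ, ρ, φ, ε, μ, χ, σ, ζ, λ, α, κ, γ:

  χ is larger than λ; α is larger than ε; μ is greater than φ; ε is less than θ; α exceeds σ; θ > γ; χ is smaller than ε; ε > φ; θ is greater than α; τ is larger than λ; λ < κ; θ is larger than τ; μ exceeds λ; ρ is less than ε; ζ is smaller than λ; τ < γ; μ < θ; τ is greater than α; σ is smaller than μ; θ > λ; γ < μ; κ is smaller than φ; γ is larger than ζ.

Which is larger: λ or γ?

λ < κ and κ < φ give λ < φ.
Then φ < ε extends the chain to ε.
With ε < α: λ < κ < φ < ε < α.
Then α < τ extends the chain to τ.
Then τ < γ extends the chain to γ.
So λ < γ; γ is the larger of the two.

γ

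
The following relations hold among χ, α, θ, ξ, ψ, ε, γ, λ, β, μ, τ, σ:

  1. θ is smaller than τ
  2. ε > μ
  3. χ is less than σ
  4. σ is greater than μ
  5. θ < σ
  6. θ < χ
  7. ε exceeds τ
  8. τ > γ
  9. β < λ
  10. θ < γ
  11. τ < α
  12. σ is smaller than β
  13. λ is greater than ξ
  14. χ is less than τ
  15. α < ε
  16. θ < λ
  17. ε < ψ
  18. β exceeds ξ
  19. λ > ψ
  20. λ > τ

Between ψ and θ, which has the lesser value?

θ

Link the given pairs in sequence: θ < γ; γ < τ; τ < α; α < ε; ε < ψ.
Together: θ < γ < τ < α < ε < ψ.
So θ < ψ; θ is the smaller of the two.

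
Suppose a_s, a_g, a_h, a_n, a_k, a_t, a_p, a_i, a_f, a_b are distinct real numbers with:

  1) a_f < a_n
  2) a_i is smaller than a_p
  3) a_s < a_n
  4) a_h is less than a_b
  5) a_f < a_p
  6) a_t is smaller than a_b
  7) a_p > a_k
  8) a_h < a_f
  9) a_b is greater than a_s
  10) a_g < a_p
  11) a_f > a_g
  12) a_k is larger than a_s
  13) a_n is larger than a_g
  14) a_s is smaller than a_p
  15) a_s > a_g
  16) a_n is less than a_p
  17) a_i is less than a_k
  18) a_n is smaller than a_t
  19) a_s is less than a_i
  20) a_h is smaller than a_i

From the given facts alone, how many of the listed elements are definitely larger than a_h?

Directly above a_h: a_f, a_i, a_b.
One step further: a_n, a_k, a_p (6 so far).
One step further: a_t (7 so far).
No other element is forced above a_h by the given relations, so the count is 7.

7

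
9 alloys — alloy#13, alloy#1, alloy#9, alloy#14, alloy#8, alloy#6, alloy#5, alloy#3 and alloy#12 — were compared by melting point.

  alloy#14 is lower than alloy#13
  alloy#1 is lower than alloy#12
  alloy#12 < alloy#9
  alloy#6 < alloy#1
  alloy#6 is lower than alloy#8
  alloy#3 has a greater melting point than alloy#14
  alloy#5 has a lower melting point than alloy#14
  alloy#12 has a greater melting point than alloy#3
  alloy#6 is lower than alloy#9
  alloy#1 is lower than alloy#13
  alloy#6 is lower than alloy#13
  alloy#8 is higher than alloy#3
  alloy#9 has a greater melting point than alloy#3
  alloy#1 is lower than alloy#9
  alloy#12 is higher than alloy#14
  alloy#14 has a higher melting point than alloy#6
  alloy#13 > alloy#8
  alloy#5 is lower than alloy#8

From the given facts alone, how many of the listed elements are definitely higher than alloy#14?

5

From alloy#14 the given relations immediately reach alloy#3, alloy#13, alloy#12.
From those, alloy#8, alloy#9 — 5 in total.
Nothing else is reachable above alloy#14; 5 in all.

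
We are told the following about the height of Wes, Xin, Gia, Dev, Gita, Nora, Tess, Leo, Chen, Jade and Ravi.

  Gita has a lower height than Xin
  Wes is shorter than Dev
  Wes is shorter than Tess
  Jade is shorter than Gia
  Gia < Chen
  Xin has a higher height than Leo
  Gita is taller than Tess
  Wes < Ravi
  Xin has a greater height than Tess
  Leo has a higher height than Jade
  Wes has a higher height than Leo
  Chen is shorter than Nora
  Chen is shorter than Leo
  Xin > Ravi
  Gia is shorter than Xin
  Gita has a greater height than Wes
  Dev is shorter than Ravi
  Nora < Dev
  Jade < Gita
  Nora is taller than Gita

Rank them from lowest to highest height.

The consecutive links are each given: Jade < Gia; Gia < Chen; Chen < Leo; Leo < Wes; Wes < Tess; Tess < Gita; Gita < Nora; Nora < Dev; Dev < Ravi; Ravi < Xin.

Jade < Gia < Chen < Leo < Wes < Tess < Gita < Nora < Dev < Ravi < Xin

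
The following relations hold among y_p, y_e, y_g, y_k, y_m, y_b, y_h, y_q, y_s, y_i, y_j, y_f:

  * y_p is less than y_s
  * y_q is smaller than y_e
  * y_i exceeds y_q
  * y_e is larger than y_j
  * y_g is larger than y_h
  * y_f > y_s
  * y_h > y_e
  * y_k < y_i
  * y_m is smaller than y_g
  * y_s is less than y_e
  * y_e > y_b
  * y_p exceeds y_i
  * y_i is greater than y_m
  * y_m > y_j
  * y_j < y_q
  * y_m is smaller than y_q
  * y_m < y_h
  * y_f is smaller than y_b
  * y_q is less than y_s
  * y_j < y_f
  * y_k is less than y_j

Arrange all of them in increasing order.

y_k < y_j < y_m < y_q < y_i < y_p < y_s < y_f < y_b < y_e < y_h < y_g

The consecutive links are each given: y_k < y_j; y_j < y_m; y_m < y_q; y_q < y_i; y_i < y_p; y_p < y_s; y_s < y_f; y_f < y_b; y_b < y_e; y_e < y_h; y_h < y_g.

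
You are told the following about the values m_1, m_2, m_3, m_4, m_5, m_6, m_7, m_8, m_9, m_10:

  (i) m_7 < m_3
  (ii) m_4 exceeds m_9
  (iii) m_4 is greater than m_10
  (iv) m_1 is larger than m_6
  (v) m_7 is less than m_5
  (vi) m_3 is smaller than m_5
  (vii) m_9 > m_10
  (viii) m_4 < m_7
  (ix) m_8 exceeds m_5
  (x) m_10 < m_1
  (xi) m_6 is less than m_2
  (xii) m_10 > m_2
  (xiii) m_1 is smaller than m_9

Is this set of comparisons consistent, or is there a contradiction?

The single ordering m_6 < m_2 < m_10 < m_1 < m_9 < m_4 < m_7 < m_3 < m_5 < m_8 satisfies every listed relation, so no contradiction arises.

consistent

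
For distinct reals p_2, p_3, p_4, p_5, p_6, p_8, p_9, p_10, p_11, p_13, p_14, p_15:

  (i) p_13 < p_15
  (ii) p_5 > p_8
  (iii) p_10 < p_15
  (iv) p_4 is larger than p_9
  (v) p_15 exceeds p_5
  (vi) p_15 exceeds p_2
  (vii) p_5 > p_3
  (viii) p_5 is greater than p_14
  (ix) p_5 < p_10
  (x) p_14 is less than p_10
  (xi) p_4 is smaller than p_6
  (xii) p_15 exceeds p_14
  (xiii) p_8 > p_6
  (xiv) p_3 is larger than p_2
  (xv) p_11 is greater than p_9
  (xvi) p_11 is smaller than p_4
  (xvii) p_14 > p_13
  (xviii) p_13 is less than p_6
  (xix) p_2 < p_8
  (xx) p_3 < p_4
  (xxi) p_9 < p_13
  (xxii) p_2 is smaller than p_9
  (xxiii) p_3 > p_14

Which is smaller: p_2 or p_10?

p_2 < p_9 and p_9 < p_13 give p_2 < p_13.
With p_13 < p_14: p_2 < p_9 < p_13 < p_14.
With p_14 < p_3: p_2 < p_9 < p_13 < p_14 < p_3.
Then p_3 < p_4 extends the chain to p_4.
Then p_4 < p_6 extends the chain to p_6.
Then p_6 < p_8 extends the chain to p_8.
Then p_8 < p_5 extends the chain to p_5.
Then p_5 < p_10 extends the chain to p_10.
So p_2 < p_10; p_2 is the smaller of the two.

p_2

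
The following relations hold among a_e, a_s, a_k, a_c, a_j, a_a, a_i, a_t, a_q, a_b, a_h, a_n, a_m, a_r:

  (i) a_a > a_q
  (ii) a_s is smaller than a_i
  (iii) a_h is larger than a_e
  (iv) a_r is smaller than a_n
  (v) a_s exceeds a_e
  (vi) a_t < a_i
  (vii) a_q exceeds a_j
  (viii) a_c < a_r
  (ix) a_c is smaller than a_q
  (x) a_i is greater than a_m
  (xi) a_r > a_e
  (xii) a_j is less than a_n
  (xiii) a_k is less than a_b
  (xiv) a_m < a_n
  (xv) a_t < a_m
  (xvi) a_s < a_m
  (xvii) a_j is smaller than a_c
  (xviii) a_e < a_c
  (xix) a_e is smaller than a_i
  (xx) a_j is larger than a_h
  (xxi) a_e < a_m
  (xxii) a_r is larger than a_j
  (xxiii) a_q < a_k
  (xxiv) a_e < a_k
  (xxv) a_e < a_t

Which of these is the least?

a_e

a_h is not least since a_e < a_h; a_t is not least since a_e < a_t; a_j is not least since a_h < a_j; a_c is not least since a_j < a_c; a_r is not least since a_e < a_r; a_q is not least since a_c < a_q; a_k is not least since a_e < a_k; a_s is not least since a_e < a_s; a_m is not least since a_s < a_m; a_i is not least since a_m < a_i; a_n is not least since a_m < a_n; a_a is not least since a_q < a_a; a_b is not least since a_k < a_b.
Only a_e has nothing below it, so a_e is the least.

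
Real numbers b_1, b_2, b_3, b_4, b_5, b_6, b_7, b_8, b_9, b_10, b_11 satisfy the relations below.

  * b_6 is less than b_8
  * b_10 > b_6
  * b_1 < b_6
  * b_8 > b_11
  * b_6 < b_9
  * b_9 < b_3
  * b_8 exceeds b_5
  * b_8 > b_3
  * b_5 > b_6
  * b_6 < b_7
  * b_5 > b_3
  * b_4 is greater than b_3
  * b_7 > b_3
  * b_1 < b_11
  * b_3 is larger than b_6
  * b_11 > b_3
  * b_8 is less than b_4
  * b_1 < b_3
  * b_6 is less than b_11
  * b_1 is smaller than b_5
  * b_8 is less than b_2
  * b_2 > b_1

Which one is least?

b_6 is not least since b_1 < b_6; b_9 is not least since b_6 < b_9; b_3 is not least since b_6 < b_3; b_5 is not least since b_3 < b_5; b_7 is not least since b_6 < b_7; b_11 is not least since b_6 < b_11; b_8 is not least since b_3 < b_8; b_10 is not least since b_6 < b_10; b_2 is not least since b_8 < b_2; b_4 is not least since b_3 < b_4.
Only b_1 has nothing below it, so b_1 is the least.

b_1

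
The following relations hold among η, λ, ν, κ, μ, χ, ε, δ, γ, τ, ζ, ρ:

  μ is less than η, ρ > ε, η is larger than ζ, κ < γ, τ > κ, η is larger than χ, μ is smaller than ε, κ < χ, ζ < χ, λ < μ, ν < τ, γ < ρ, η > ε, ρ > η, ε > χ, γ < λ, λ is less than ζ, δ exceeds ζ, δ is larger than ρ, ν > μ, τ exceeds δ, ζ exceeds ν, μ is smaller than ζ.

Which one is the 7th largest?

ζ

Chaining the given pairs: κ < γ < λ < μ < ν < ζ < χ < ε < η < ρ < δ < τ.
The 7th largest is ζ.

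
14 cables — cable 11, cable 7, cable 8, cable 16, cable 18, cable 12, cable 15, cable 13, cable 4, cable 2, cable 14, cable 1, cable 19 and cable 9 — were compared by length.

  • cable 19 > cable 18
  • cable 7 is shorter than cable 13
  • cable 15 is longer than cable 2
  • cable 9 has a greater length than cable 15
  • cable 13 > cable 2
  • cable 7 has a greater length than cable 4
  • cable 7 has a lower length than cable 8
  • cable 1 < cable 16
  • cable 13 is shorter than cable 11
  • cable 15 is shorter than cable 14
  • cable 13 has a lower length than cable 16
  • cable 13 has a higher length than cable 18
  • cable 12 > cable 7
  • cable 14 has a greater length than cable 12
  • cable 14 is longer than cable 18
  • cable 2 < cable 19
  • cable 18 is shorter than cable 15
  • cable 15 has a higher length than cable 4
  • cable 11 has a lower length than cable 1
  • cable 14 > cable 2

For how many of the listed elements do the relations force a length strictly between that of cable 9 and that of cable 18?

The relations place cable 18 below cable 9. An element lies strictly between them when it is forced above cable 18 and also forced below cable 9.
Above cable 18: {cable 13, cable 15, cable 11, cable 1, cable 16, cable 14, cable 19}. Below cable 9: {cable 2, cable 4, cable 15}.
Intersection: {cable 15} — 1.

1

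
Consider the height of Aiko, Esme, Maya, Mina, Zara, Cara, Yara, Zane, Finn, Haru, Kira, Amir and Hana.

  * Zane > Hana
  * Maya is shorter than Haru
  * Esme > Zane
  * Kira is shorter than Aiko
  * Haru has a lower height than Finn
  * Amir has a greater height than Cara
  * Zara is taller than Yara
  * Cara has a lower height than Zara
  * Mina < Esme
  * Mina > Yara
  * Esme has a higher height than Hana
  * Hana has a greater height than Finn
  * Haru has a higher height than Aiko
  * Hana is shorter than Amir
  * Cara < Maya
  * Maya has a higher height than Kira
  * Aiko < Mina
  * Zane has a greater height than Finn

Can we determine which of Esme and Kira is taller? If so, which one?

Kira < Maya and Maya < Haru give Kira < Haru.
Then Haru < Finn extends the chain to Finn.
With Finn < Hana: Kira < Maya < Haru < Finn < Hana.
Then Hana < Esme extends the chain to Esme.
So Esme is taller.

Esme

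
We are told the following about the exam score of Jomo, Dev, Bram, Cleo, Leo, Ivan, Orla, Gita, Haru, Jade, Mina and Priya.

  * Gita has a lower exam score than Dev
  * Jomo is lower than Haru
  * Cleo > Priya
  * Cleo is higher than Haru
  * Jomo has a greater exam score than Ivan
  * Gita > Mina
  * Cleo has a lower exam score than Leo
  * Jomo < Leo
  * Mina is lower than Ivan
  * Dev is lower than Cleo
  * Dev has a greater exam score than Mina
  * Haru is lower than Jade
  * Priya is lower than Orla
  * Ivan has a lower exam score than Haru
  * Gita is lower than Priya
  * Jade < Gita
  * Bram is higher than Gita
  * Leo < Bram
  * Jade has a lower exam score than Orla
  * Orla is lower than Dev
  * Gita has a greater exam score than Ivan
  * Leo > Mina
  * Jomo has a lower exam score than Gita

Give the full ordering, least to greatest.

Mina < Ivan < Jomo < Haru < Jade < Gita < Priya < Orla < Dev < Cleo < Leo < Bram

Each adjacent pair is fixed by a given relation: Mina < Ivan; Ivan < Jomo; Jomo < Haru; Haru < Jade; Jade < Gita; Gita < Priya; Priya < Orla; Orla < Dev; Dev < Cleo; Cleo < Leo; Leo < Bram. Chaining them end to end gives the full order.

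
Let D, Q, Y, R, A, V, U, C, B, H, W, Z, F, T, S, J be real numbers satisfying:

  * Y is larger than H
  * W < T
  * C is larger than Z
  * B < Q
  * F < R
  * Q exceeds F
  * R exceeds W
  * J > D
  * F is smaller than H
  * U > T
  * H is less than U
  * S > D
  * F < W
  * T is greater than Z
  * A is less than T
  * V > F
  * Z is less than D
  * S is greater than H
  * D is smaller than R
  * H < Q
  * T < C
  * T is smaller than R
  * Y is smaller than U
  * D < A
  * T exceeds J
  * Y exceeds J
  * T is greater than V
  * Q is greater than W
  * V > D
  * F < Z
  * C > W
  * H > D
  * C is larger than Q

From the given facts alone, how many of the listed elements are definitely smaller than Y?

Directly below Y: H, J.
One step further: F, D (4 so far).
One step further: Z (5 so far).
Nothing else is reachable below Y; 5 in all.

5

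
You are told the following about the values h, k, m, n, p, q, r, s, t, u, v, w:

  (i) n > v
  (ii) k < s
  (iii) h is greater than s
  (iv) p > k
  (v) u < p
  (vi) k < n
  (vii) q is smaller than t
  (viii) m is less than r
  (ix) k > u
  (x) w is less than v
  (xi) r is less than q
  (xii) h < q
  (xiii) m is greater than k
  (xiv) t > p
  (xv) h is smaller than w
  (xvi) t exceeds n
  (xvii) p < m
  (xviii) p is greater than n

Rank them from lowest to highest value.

u < k < s < h < w < v < n < p < m < r < q < t

Each adjacent pair is fixed by a given relation: u < k; k < s; s < h; h < w; w < v; v < n; n < p; p < m; m < r; r < q; q < t. Chaining them end to end gives the full order.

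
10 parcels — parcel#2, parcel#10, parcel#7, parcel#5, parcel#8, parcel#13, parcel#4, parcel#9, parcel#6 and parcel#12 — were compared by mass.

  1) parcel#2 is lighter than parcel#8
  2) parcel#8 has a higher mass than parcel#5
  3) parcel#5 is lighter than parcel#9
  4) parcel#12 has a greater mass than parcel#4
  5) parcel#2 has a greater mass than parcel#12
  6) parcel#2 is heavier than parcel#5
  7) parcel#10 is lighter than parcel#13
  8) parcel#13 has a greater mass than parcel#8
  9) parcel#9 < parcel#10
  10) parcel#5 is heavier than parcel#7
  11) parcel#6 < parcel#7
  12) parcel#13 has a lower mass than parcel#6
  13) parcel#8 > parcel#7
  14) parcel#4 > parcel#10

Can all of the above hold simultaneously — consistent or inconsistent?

Chaining the given relations yields parcel#7 < parcel#5 < parcel#9 < parcel#10 < parcel#4 < parcel#12 < parcel#2 < parcel#8 < parcel#13 < parcel#6, so parcel#7 < parcel#6. But one relation states parcel#6 < parcel#7. These cannot both hold.

inconsistent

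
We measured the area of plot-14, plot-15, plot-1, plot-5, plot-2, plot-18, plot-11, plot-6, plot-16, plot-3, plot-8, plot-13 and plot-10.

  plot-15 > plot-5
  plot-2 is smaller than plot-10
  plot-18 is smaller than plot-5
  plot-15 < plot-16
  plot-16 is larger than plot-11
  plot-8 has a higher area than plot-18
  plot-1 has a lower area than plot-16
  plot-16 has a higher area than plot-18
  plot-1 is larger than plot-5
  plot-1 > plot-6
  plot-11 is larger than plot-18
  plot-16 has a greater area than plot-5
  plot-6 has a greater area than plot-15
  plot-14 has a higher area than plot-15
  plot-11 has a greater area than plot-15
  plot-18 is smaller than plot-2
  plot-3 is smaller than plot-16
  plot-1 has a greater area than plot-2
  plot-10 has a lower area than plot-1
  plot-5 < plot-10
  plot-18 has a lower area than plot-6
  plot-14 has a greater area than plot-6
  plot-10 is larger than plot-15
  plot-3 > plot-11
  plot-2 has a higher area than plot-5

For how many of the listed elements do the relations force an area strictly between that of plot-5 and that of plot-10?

The relations place plot-5 below plot-10. An element lies strictly between them when it is forced above plot-5 and also forced below plot-10.
Above plot-5: {plot-15, plot-6, plot-2, plot-14, plot-11, plot-1, plot-3, plot-16}. Below plot-10: {plot-18, plot-15, plot-2}.
Intersection: {plot-15, plot-2} — 2.

2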